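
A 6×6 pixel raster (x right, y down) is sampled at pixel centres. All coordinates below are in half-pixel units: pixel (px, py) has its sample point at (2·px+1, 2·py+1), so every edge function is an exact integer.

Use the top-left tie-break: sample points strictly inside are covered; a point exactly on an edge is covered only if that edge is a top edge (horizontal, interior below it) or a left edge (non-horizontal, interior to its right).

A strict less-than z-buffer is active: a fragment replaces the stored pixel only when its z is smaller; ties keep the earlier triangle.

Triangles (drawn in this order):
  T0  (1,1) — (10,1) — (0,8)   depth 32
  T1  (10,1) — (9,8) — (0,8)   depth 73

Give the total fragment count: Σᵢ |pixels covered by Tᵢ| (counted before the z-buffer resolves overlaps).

T0:
  2·area = 63
  edge (1, 1)→(10, 1): d=(9,0) top-left  bias=+0
  edge (10, 1)→(0, 8): d=(-10,7) right/bottom  bias=-1
  edge (0, 8)→(1, 1): d=(1,-7) top-left  bias=+0
    (0,0)@(1, 1): e=[0,63,0] → █  [on edge]
    (1,0)@(3, 1): e=[0,49,14] → █  [on edge]
    (2,0)@(5, 1): e=[0,35,28] → █  [on edge]
    (3,0)@(7, 1): e=[0,21,42] → █  [on edge]
    (4,0)@(9, 1): e=[0,7,56] → █  [on edge]
    (5,0)@(11, 1): e=[0,-7,70] → ·  [on edge]
    (0,1)@(1, 3): e=[18,43,2] → █
    (4,1)@(9, 3): e=[18,-13,58] → ·
    (0,2)@(1, 5): e=[36,23,4] → █
    (2,2)@(5, 5): e=[36,-5,32] → ·
    (3,2)@(7, 5): e=[36,-19,46] → ·
    (0,3)@(1, 7): e=[54,3,6] → █
  covered (12 px):
    █ █ █ █ █ ·
    █ █ █ █ · ·
    █ █ · · · ·
    █ · · · · ·
    · · · · · ·
    · · · · · ·
T1:
  2·area = 63
  edge (10, 1)→(9, 8): d=(-1,7) right/bottom  bias=-1
  edge (9, 8)→(0, 8): d=(-9,0) right/bottom  bias=-1
  edge (0, 8)→(10, 1): d=(10,-7) top-left  bias=+0
    (4,1)@(9, 3): e=[5,45,13] → █
    (5,1)@(11, 3): e=[-9,45,27] → ·
    (2,2)@(5, 5): e=[31,27,5] → █
    (3,2)@(7, 5): e=[17,27,19] → █
    (5,2)@(11, 5): e=[-11,27,47] → ·
    (1,3)@(3, 7): e=[43,9,11] → █
    (5,3)@(11, 7): e=[-13,9,67] → ·
    (1,4)@(3, 9): e=[41,-9,31] → ·
    (2,4)@(5, 9): e=[27,-9,45] → ·
    (3,4)@(7, 9): e=[13,-9,59] → ·
    (4,4)@(9, 9): e=[-1,-9,73] → ·
  covered (8 px):
    · · · · · ·
    · · · · █ ·
    · · █ █ █ ·
    · █ █ █ █ ·
    · · · · · ·
    · · · · · ·

Final: 20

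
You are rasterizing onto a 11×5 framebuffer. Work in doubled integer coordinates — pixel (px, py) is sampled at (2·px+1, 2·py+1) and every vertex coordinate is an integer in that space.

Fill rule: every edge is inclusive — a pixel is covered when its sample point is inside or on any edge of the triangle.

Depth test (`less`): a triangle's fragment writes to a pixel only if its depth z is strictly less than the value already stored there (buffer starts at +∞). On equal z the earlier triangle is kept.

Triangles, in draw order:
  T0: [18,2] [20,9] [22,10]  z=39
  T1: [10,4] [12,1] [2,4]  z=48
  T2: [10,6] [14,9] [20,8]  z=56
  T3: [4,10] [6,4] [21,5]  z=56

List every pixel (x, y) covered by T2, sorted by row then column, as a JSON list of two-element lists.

T0:
  2·area = 12  (B↔C swapped to make it positive)
  edge (18, 2)→(22, 10): d=(4,8) inclusive
  edge (22, 10)→(20, 9): d=(-2,-1) inclusive
  edge (20, 9)→(18, 2): d=(-2,-7) inclusive
    (9,2)@(19, 5): e=[4,7,1] → X
    (10,2)@(21, 5): e=[-12,9,15] → .
    (9,3)@(19, 7): e=[12,3,-3] → .
    (10,4)@(21, 9): e=[4,1,7] → X
  covered (2 px):
    . . . . . . . . . . .
    . . . . . . . . . . .
    . . . . . . . . . X .
    . . . . . . . . . . .
    . . . . . . . . . . X
T1:
  2·area = 24  (B↔C swapped to make it positive)
  edge (10, 4)→(2, 4): d=(-8,0) inclusive
  edge (2, 4)→(12, 1): d=(10,-3) inclusive
  edge (12, 1)→(10, 4): d=(-2,3) inclusive
    (3,1)@(7, 3): e=[8,5,11] → X
    (4,1)@(9, 3): e=[8,11,5] → X
    (5,1)@(11, 3): e=[8,17,-1] → .
    (3,2)@(7, 5): e=[-8,25,7] → .
    (4,2)@(9, 5): e=[-8,31,1] → .
  covered (2 px):
    . . . . . . . . . . .
    . . . X X . . . . . .
    . . . . . . . . . . .
    . . . . . . . . . . .
    . . . . . . . . . . .
T2:
  2·area = 22  (B↔C swapped to make it positive)
  edge (10, 6)→(20, 8): d=(10,2) inclusive
  edge (20, 8)→(14, 9): d=(-6,1) inclusive
  edge (14, 9)→(10, 6): d=(-4,-3) inclusive
    (2,2)@(5, 5): e=[0,33,-11] → .  [on edge]
    (6,3)@(13, 7): e=[4,13,5] → X
    (7,3)@(15, 7): e=[0,11,11] → X  [on edge]
    (8,3)@(17, 7): e=[-4,9,17] → .
    (6,4)@(13, 9): e=[24,1,-3] → .
    (7,4)@(15, 9): e=[20,-1,3] → .
  covered (2 px):
    . . . . . . . . . . .
    . . . . . . . . . . .
    . . . . . . . . . . .
    . . . . . . X X . . .
    . . . . . . . . . . .
T3:
  2·area = 92
  edge (4, 10)→(6, 4): d=(2,-6) inclusive
  edge (6, 4)→(21, 5): d=(15,1) inclusive
  edge (21, 5)→(4, 10): d=(-17,5) inclusive
    (3,0)@(7, 1): e=[0,-46,138] → .  [on edge]
    (3,2)@(7, 5): e=[8,14,70] → X
    (4,2)@(9, 5): e=[20,12,60] → X
    (5,2)@(11, 5): e=[32,10,50] → X
    (6,2)@(13, 5): e=[44,8,40] → X
    (7,2)@(15, 5): e=[56,6,30] → X
    (8,2)@(17, 5): e=[68,4,20] → X
    (9,2)@(19, 5): e=[80,2,10] → X
    (10,2)@(21, 5): e=[92,0,0] → X  [on edge]
    (2,3)@(5, 7): e=[0,46,46] → X  [on edge]
    (7,3)@(15, 7): e=[60,36,-4] → .
    (8,3)@(17, 7): e=[72,34,-14] → .
  covered (15 px):
    . . . . . . . . . . .
    . . . . . . . . . . .
    . . . X X X X X X X X
    . . X X X X X . . . .
    . . X X . . . . . . .

Result: [[6,3],[7,3]]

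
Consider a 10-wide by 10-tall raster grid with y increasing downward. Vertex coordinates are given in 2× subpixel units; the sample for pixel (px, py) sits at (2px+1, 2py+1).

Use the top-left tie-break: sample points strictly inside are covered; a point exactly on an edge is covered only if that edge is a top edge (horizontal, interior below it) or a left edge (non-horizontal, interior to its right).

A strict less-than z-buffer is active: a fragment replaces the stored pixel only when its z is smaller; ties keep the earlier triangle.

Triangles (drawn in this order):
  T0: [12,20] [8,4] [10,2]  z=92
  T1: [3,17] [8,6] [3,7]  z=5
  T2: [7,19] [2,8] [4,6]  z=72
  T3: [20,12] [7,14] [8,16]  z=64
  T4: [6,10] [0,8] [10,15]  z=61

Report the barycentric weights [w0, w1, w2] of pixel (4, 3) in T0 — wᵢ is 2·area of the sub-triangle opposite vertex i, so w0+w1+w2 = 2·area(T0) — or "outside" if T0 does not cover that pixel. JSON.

T0:
  2·area = 40
  edge (12, 20)→(8, 4): d=(-4,-16) top-left  bias=+0
  edge (8, 4)→(10, 2): d=(2,-2) top-left  bias=+0
  edge (10, 2)→(12, 20): d=(2,18) right/bottom  bias=-1
    (5,0)@(11, 1): e=[60,0,-20] → ·  [on edge]
    (4,1)@(9, 3): e=[20,0,20] → █  [on edge]
    (5,1)@(11, 3): e=[52,4,-16] → ·
    (3,2)@(7, 5): e=[-20,0,60] → ·  [on edge]
    (4,2)@(9, 5): e=[12,4,24] → █
    (5,2)@(11, 5): e=[44,8,-12] → ·
    (2,3)@(5, 7): e=[-60,0,100] → ·  [on edge]
    (4,3)@(9, 7): e=[4,8,28] → █
    (5,3)@(11, 7): e=[36,12,-8] → ·
    (1,4)@(3, 9): e=[-100,0,140] → ·  [on edge]
    (4,4)@(9, 9): e=[-4,12,32] → ·
    (0,5)@(1, 11): e=[-140,0,180] → ·  [on edge]
    (5,5)@(11, 11): e=[20,20,0] → ·  [on edge]
  covered (5 px):
    · · · · · · · · · ·
    · · · · █ · · · · ·
    · · · · █ · · · · ·
    · · · · █ · · · · ·
    · · · · · · · · · ·
    · · · · · · · · · ·
    · · · · · █ · · · ·
    · · · · · █ · · · ·
    · · · · · · · · · ·
    · · · · · · · · · ·
T1:
  2·area = 50  (B↔C swapped to make it positive)
  edge (3, 17)→(3, 7): d=(0,-10) top-left  bias=+0
  edge (3, 7)→(8, 6): d=(5,-1) top-left  bias=+0
  edge (8, 6)→(3, 17): d=(-5,11) right/bottom  bias=-1
    (1,0)@(3, 1): e=[0,-30,80] → ·  [on edge]
    (1,1)@(3, 3): e=[0,-20,70] → ·  [on edge]
    (1,2)@(3, 5): e=[0,-10,60] → ·  [on edge]
    (6,2)@(13, 5): e=[100,0,-50] → ·  [on edge]
    (1,3)@(3, 7): e=[0,0,50] → █  [on edge]
    (2,3)@(5, 7): e=[20,2,28] → █
    (3,3)@(7, 7): e=[40,4,6] → █
    (4,3)@(9, 7): e=[60,6,-16] → ·
    (1,4)@(3, 9): e=[0,10,40] → █  [on edge]
    (3,4)@(7, 9): e=[40,14,-4] → ·
    (1,5)@(3, 11): e=[0,20,30] → █  [on edge]
    (3,5)@(7, 11): e=[40,24,-14] → ·
    (1,6)@(3, 13): e=[0,30,20] → █  [on edge]
    (1,7)@(3, 15): e=[0,40,10] → █  [on edge]
    (1,8)@(3, 17): e=[0,50,0] → ·  [on edge]
    (1,9)@(3, 19): e=[0,60,-10] → ·  [on edge]
  covered (9 px):
    · · · · · · · · · ·
    · · · · · · · · · ·
    · · · · · · · · · ·
    · █ █ █ · · · · · ·
    · █ █ · · · · · · ·
    · █ █ · · · · · · ·
    · █ · · · · · · · ·
    · █ · · · · · · · ·
    · · · · · · · · · ·
    · · · · · · · · · ·
T2:
  2·area = 32
  edge (7, 19)→(2, 8): d=(-5,-11) top-left  bias=+0
  edge (2, 8)→(4, 6): d=(2,-2) top-left  bias=+0
  edge (4, 6)→(7, 19): d=(3,13) right/bottom  bias=-1
    (4,0)@(9, 1): e=[112,0,-80] → ·  [on edge]
    (3,1)@(7, 3): e=[80,0,-48] → ·  [on edge]
    (2,2)@(5, 5): e=[48,0,-16] → ·  [on edge]
    (1,3)@(3, 7): e=[16,0,16] → █  [on edge]
    (2,3)@(5, 7): e=[38,4,-10] → ·
    (0,4)@(1, 9): e=[-16,0,48] → ·  [on edge]
    (1,4)@(3, 9): e=[6,4,22] → █
    (2,4)@(5, 9): e=[28,8,-4] → ·
    (1,5)@(3, 11): e=[-4,8,28] → ·
    (2,5)@(5, 11): e=[18,12,2] → █
    (3,5)@(7, 11): e=[40,16,-24] → ·
    (2,6)@(5, 13): e=[8,16,8] → █
    (3,9)@(7, 19): e=[0,32,0] → ·  [on edge]
  covered (4 px):
    · · · · · · · · · ·
    · · · · · · · · · ·
    · · · · · · · · · ·
    · █ · · · · · · · ·
    · █ · · · · · · · ·
    · · █ · · · · · · ·
    · · █ · · · · · · ·
    · · · · · · · · · ·
    · · · · · · · · · ·
    · · · · · · · · · ·
T3:
  2·area = 28  (B↔C swapped to make it positive)
  edge (20, 12)→(8, 16): d=(-12,4) right/bottom  bias=-1
  edge (8, 16)→(7, 14): d=(-1,-2) top-left  bias=+0
  edge (7, 14)→(20, 12): d=(13,-2) top-left  bias=+0
    (7,6)@(15, 13): e=[8,17,3] → █
    (8,6)@(17, 13): e=[0,21,7] → ·  [on edge]
    (4,7)@(9, 15): e=[8,3,17] → █
    (5,7)@(11, 15): e=[0,7,21] → ·  [on edge]
    (7,7)@(15, 15): e=[-16,15,29] → ·
    (2,8)@(5, 17): e=[0,-7,35] → ·  [on edge]
    (4,8)@(9, 17): e=[-16,1,43] → ·
  covered (2 px):
    · · · · · · · · · ·
    · · · · · · · · · ·
    · · · · · · · · · ·
    · · · · · · · · · ·
    · · · · · · · · · ·
    · · · · · · · · · ·
    · · · · · · · █ · ·
    · · · · █ · · · · ·
    · · · · · · · · · ·
    · · · · · · · · · ·
T4:
  2·area = 22  (B↔C swapped to make it positive)
  edge (6, 10)→(10, 15): d=(4,5) right/bottom  bias=-1
  edge (10, 15)→(0, 8): d=(-10,-7) top-left  bias=+0
  edge (0, 8)→(6, 10): d=(6,2) right/bottom  bias=-1
    (1,4)@(3, 9): e=[11,11,0] → ·  [on edge]
    (2,5)@(5, 11): e=[9,5,8] → █
    (3,5)@(7, 11): e=[-1,19,4] → ·
    (4,5)@(9, 11): e=[-11,33,0] → ·  [on edge]
    (2,6)@(5, 13): e=[17,-15,20] → ·
    (7,6)@(15, 13): e=[-33,55,0] → ·  [on edge]
  covered (1 px):
    · · · · · · · · · ·
    · · · · · · · · · ·
    · · · · · · · · · ·
    · · · · · · · · · ·
    · · · · · · · · · ·
    · · █ · · · · · · ·
    · · · · · · · · · ·
    · · · · · · · · · ·
    · · · · · · · · · ·
    · · · · · · · · · ·

Final: [8,28,4]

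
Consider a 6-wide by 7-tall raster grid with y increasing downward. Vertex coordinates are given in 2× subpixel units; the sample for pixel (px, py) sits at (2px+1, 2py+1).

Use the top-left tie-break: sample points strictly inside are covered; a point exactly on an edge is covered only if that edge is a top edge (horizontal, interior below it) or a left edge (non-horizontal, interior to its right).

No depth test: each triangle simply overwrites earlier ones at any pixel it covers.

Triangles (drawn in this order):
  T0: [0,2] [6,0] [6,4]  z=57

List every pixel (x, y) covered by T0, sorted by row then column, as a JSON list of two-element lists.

T0:
  2·area = 24
  edge (0, 2)→(6, 0): d=(6,-2) top-left  bias=+0
  edge (6, 0)→(6, 4): d=(0,4) right/bottom  bias=-1
  edge (6, 4)→(0, 2): d=(-6,-2) top-left  bias=+0
    (1,0)@(3, 1): e=[0,12,12] → X  [on edge]
    (2,0)@(5, 1): e=[4,4,16] → X
    (3,0)@(7, 1): e=[8,-4,20] → .
    (1,1)@(3, 3): e=[12,12,0] → X  [on edge]
    (3,1)@(7, 3): e=[20,-4,8] → .
    (1,2)@(3, 5): e=[24,12,-12] → .
    (2,2)@(5, 5): e=[28,4,-8] → .
    (4,2)@(9, 5): e=[36,-12,0] → .  [on edge]
  covered (4 px):
    . X X . . .
    . X X . . .
    . . . . . .
    . . . . . .
    . . . . . .
    . . . . . .
    . . . . . .

Answer: [[1,0],[2,0],[1,1],[2,1]]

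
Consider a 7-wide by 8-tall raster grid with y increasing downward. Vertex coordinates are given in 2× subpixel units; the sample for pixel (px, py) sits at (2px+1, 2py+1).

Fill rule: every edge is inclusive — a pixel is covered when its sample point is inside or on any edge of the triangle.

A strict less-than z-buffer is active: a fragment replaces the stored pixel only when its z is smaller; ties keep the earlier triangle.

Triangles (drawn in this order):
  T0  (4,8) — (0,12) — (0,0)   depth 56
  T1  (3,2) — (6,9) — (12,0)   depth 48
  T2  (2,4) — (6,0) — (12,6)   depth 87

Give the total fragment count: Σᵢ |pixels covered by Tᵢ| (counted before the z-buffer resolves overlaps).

T0:
  2·area = 48
  edge (4, 8)→(0, 12): d=(-4,4) inclusive
  edge (0, 12)→(0, 0): d=(0,-12) inclusive
  edge (0, 0)→(4, 8): d=(4,8) inclusive
    (5,0)@(11, 1): e=[0,132,-84] → .  [on edge]
    (0,1)@(1, 3): e=[32,12,4] → X
    (1,1)@(3, 3): e=[24,36,-12] → .
    (4,1)@(9, 3): e=[0,108,-60] → .  [on edge]
    (0,2)@(1, 5): e=[24,12,12] → X
    (1,2)@(3, 5): e=[16,36,-4] → .
    (3,2)@(7, 5): e=[0,84,-36] → .  [on edge]
    (0,3)@(1, 7): e=[16,12,20] → X
    (1,3)@(3, 7): e=[8,36,4] → X
    (2,3)@(5, 7): e=[0,60,-12] → .  [on edge]
    (0,4)@(1, 9): e=[8,12,28] → X
    (1,4)@(3, 9): e=[0,36,12] → X  [on edge]
    (0,5)@(1, 11): e=[0,12,36] → X  [on edge]
  covered (7 px):
    . . . . . . .
    X . . . . . .
    X . . . . . .
    X X . . . . .
    X X . . . . .
    X . . . . . .
    . . . . . . .
    . . . . . . .
T1:
  2·area = 69  (B↔C swapped to make it positive)
  edge (3, 2)→(12, 0): d=(9,-2) inclusive
  edge (12, 0)→(6, 9): d=(-6,9) inclusive
  edge (6, 9)→(3, 2): d=(-3,-7) inclusive
    (4,0)@(9, 1): e=[3,21,45] → X
    (5,0)@(11, 1): e=[7,3,59] → X
    (6,0)@(13, 1): e=[11,-15,73] → .
    (2,1)@(5, 3): e=[13,45,11] → X
    (3,1)@(7, 3): e=[17,27,25] → X
    (5,1)@(11, 3): e=[25,-9,53] → .
    (2,2)@(5, 5): e=[31,33,5] → X
    (4,2)@(9, 5): e=[39,-3,33] → .
    (2,3)@(5, 7): e=[49,21,-1] → .
    (3,3)@(7, 7): e=[53,3,13] → X
    (4,3)@(9, 7): e=[57,-15,27] → .
    (3,4)@(7, 9): e=[71,-9,7] → .
  covered (8 px):
    . . . . X X .
    . . X X X . .
    . . X X . . .
    . . . X . . .
    . . . . . . .
    . . . . . . .
    . . . . . . .
    . . . . . . .
T2:
  2·area = 48
  edge (2, 4)→(6, 0): d=(4,-4) inclusive
  edge (6, 0)→(12, 6): d=(6,6) inclusive
  edge (12, 6)→(2, 4): d=(-10,-2) inclusive
    (2,0)@(5, 1): e=[0,12,36] → X  [on edge]
    (3,0)@(7, 1): e=[8,0,40] → X  [on edge]
    (4,0)@(9, 1): e=[16,-12,44] → .
    (1,1)@(3, 3): e=[0,36,12] → X  [on edge]
    (4,1)@(9, 3): e=[24,0,24] → X  [on edge]
    (5,1)@(11, 3): e=[32,-12,28] → .
    (0,2)@(1, 5): e=[0,60,-12] → .  [on edge]
    (1,2)@(3, 5): e=[8,48,-8] → .
    (2,2)@(5, 5): e=[16,36,-4] → .
    (3,2)@(7, 5): e=[24,24,0] → X  [on edge]
    (5,2)@(11, 5): e=[40,0,8] → X  [on edge]
    (6,2)@(13, 5): e=[48,-12,12] → .
    (6,3)@(13, 7): e=[56,0,-8] → .  [on edge]
  covered (9 px):
    . . X X . . .
    . X X X X . .
    . . . X X X .
    . . . . . . .
    . . . . . . .
    . . . . . . .
    . . . . . . .
    . . . . . . .

Answer: 24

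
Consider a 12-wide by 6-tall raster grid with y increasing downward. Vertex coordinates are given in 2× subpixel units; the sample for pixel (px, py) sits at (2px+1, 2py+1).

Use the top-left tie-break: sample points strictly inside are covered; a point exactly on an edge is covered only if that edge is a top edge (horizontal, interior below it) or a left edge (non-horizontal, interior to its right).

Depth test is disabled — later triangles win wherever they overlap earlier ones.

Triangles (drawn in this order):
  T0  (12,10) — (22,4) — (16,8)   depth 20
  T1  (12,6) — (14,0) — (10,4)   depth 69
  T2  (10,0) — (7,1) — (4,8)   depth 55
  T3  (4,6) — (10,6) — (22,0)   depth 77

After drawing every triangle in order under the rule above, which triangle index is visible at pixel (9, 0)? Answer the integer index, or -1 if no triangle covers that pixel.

T0:
  2·area = 4
  edge (12, 10)→(22, 4): d=(10,-6) top-left  bias=+0
  edge (22, 4)→(16, 8): d=(-6,4) right/bottom  bias=-1
  edge (16, 8)→(12, 10): d=(-4,2) right/bottom  bias=-1
    (8,3)@(17, 7): e=[0,2,2] → X  [on edge]
    (9,3)@(19, 7): e=[12,-6,-2] → .
    (8,4)@(17, 9): e=[20,-10,-6] → .
  covered (1 px):
    . . . . . . . . . . . .
    . . . . . . . . . . . .
    . . . . . . . . . . . .
    . . . . . . . . X . . .
    . . . . . . . . . . . .
    . . . . . . . . . . . .
T1:
  2·area = 16  (B↔C swapped to make it positive)
  edge (12, 6)→(10, 4): d=(-2,-2) top-left  bias=+0
  edge (10, 4)→(14, 0): d=(4,-4) top-left  bias=+0
  edge (14, 0)→(12, 6): d=(-2,6) right/bottom  bias=-1
    (3,0)@(7, 1): e=[0,-24,40] → .  [on edge]
    (6,0)@(13, 1): e=[12,0,4] → X  [on edge]
    (7,0)@(15, 1): e=[16,8,-8] → .
    (4,1)@(9, 3): e=[0,-8,24] → .  [on edge]
    (5,1)@(11, 3): e=[4,0,12] → X  [on edge]
    (6,1)@(13, 3): e=[8,8,0] → .  [on edge]
    (4,2)@(9, 5): e=[-4,0,20] → .  [on edge]
    (5,2)@(11, 5): e=[0,8,8] → X  [on edge]
    (6,2)@(13, 5): e=[4,16,-4] → .
    (3,3)@(7, 7): e=[-12,0,28] → .  [on edge]
    (5,3)@(11, 7): e=[-4,16,4] → .
    (6,3)@(13, 7): e=[0,24,-8] → .  [on edge]
    (2,4)@(5, 9): e=[-20,0,36] → .  [on edge]
    (5,4)@(11, 9): e=[-8,24,0] → .  [on edge]
    (7,4)@(15, 9): e=[0,40,-24] → .  [on edge]
    (1,5)@(3, 11): e=[-28,0,44] → .  [on edge]
    (8,5)@(17, 11): e=[0,56,-40] → .  [on edge]
  covered (3 px):
    . . . . . . X . . . . .
    . . . . . X . . . . . .
    . . . . . X . . . . . .
    . . . . . . . . . . . .
    . . . . . . . . . . . .
    . . . . . . . . . . . .
T2:
  2·area = 18  (B↔C swapped to make it positive)
  edge (10, 0)→(4, 8): d=(-6,8) right/bottom  bias=-1
  edge (4, 8)→(7, 1): d=(3,-7) top-left  bias=+0
  edge (7, 1)→(10, 0): d=(3,-1) top-left  bias=+0
    (3,0)@(7, 1): e=[18,0,0] → X  [on edge]
    (4,0)@(9, 1): e=[2,14,2] → X
    (5,0)@(11, 1): e=[-14,28,4] → .
    (0,1)@(1, 3): e=[54,-36,0] → .  [on edge]
    (3,1)@(7, 3): e=[6,6,6] → X
    (4,1)@(9, 3): e=[-10,20,8] → .
    (3,2)@(7, 5): e=[-6,12,12] → .
  covered (3 px):
    . . . X X . . . . . . .
    . . . X . . . . . . . .
    . . . . . . . . . . . .
    . . . . . . . . . . . .
    . . . . . . . . . . . .
    . . . . . . . . . . . .
T3:
  2·area = 36  (B↔C swapped to make it positive)
  edge (4, 6)→(22, 0): d=(18,-6) top-left  bias=+0
  edge (22, 0)→(10, 6): d=(-12,6) right/bottom  bias=-1
  edge (10, 6)→(4, 6): d=(-6,0) right/bottom  bias=-1
    (9,0)@(19, 1): e=[0,6,30] → X  [on edge]
    (10,0)@(21, 1): e=[12,-6,30] → .
    (6,1)@(13, 3): e=[0,18,18] → X  [on edge]
    (7,1)@(15, 3): e=[12,6,18] → X
    (8,1)@(17, 3): e=[24,-6,18] → .
    (9,1)@(19, 3): e=[36,-18,18] → .
    (3,2)@(7, 5): e=[0,30,6] → X  [on edge]
    (4,2)@(9, 5): e=[12,18,6] → X
    (5,2)@(11, 5): e=[24,6,6] → X
    (6,2)@(13, 5): e=[36,-6,6] → .
    (7,2)@(15, 5): e=[48,-18,6] → .
    (0,3)@(1, 7): e=[0,42,-6] → .  [on edge]
  covered (6 px):
    . . . . . . . . . X . .
    . . . . . . X X . . . .
    . . . X X X . . . . . .
    . . . . . . . . . . . .
    . . . . . . . . . . . .
    . . . . . . . . . . . .

Z-buffer (winner per pixel, '.' = empty):
  . . . 2 2 . 1 . . 3 . .
  . . . 2 . 1 3 3 . . . .
  . . . 3 3 3 . . . . . .
  . . . . . . . . 0 . . .
  . . . . . . . . . . . .
  . . . . . . . . . . . .

Answer: 3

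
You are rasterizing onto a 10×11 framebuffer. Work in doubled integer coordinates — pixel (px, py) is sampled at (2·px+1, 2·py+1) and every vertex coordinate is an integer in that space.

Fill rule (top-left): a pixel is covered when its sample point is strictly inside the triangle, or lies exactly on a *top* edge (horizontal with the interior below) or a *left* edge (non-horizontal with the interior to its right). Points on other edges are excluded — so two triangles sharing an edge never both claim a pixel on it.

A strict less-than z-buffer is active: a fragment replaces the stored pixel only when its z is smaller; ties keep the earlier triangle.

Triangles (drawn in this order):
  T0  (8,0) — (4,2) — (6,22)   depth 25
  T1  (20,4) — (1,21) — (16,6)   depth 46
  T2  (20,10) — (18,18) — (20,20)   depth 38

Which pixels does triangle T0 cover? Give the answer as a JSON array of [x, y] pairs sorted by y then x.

T0:
  2·area = 84  (B↔C swapped to make it positive)
  edge (8, 0)→(6, 22): d=(-2,22) right/bottom  bias=-1
  edge (6, 22)→(4, 2): d=(-2,-20) top-left  bias=+0
  edge (4, 2)→(8, 0): d=(4,-2) top-left  bias=+0
    (3,0)@(7, 1): e=[20,62,2] → X
    (4,0)@(9, 1): e=[-24,102,6] → .
    (2,1)@(5, 3): e=[60,18,6] → X
    (4,1)@(9, 3): e=[-28,98,14] → .
    (2,2)@(5, 5): e=[56,14,14] → X
    (4,2)@(9, 5): e=[-32,94,22] → .
    (2,3)@(5, 7): e=[52,10,22] → X
    (4,3)@(9, 7): e=[-36,90,30] → .
    (2,4)@(5, 9): e=[48,6,30] → X
    (4,4)@(9, 9): e=[-40,86,38] → .
    (2,5)@(5, 11): e=[44,2,38] → X
    (3,5)@(7, 11): e=[0,42,42] → .  [on edge]
  covered (10 px):
    . . . X . . . . . .
    . . X X . . . . . .
    . . X X . . . . . .
    . . X X . . . . . .
    . . X X . . . . . .
    . . X . . . . . . .
    . . . . . . . . . .
    . . . . . . . . . .
    . . . . . . . . . .
    . . . . . . . . . .
    . . . . . . . . . .
T1:
  2·area = 30
  edge (20, 4)→(1, 21): d=(-19,17) right/bottom  bias=-1
  edge (1, 21)→(16, 6): d=(15,-15) top-left  bias=+0
  edge (16, 6)→(20, 4): d=(4,-2) top-left  bias=+0
    (9,1)@(19, 3): e=[36,0,-6] → .  [on edge]
    (8,2)@(17, 5): e=[32,0,-2] → .  [on edge]
    (7,3)@(15, 7): e=[28,0,2] → X  [on edge]
    (8,3)@(17, 7): e=[-6,30,6] → .
    (6,4)@(13, 9): e=[24,0,6] → X  [on edge]
    (7,4)@(15, 9): e=[-10,30,10] → .
    (5,5)@(11, 11): e=[20,0,10] → X  [on edge]
    (6,5)@(13, 11): e=[-14,30,14] → .
    (4,6)@(9, 13): e=[16,0,14] → X  [on edge]
    (5,6)@(11, 13): e=[-18,30,18] → .
    (3,7)@(7, 15): e=[12,0,18] → X  [on edge]
    (4,7)@(9, 15): e=[-22,30,22] → .
    (2,8)@(5, 17): e=[8,0,22] → X  [on edge]
    (1,9)@(3, 19): e=[4,0,26] → X  [on edge]
    (0,10)@(1, 21): e=[0,0,30] → .  [on edge]
  covered (7 px):
    . . . . . . . . . .
    . . . . . . . . . .
    . . . . . . . . . .
    . . . . . . . X . .
    . . . . . . X . . .
    . . . . . X . . . .
    . . . . X . . . . .
    . . . X . . . . . .
    . . X . . . . . . .
    . X . . . . . . . .
    . . . . . . . . . .
T2:
  2·area = 20  (B↔C swapped to make it positive)
  edge (20, 10)→(20, 20): d=(0,10) right/bottom  bias=-1
  edge (20, 20)→(18, 18): d=(-2,-2) top-left  bias=+0
  edge (18, 18)→(20, 10): d=(2,-8) top-left  bias=+0
    (0,0)@(1, 1): e=[190,0,-170] → .  [on edge]
    (1,1)@(3, 3): e=[170,0,-150] → .  [on edge]
    (2,2)@(5, 5): e=[150,0,-130] → .  [on edge]
    (3,3)@(7, 7): e=[130,0,-110] → .  [on edge]
    (4,4)@(9, 9): e=[110,0,-90] → .  [on edge]
    (5,5)@(11, 11): e=[90,0,-70] → .  [on edge]
    (6,6)@(13, 13): e=[70,0,-50] → .  [on edge]
    (7,7)@(15, 15): e=[50,0,-30] → .  [on edge]
    (9,7)@(19, 15): e=[10,8,2] → X
    (8,8)@(17, 17): e=[30,0,-10] → .  [on edge]
    (9,8)@(19, 17): e=[10,4,6] → X
    (9,9)@(19, 19): e=[10,0,10] → X  [on edge]
  covered (3 px):
    . . . . . . . . . .
    . . . . . . . . . .
    . . . . . . . . . .
    . . . . . . . . . .
    . . . . . . . . . .
    . . . . . . . . . .
    . . . . . . . . . .
    . . . . . . . . . X
    . . . . . . . . . X
    . . . . . . . . . X
    . . . . . . . . . .

Final: [[3,0],[2,1],[3,1],[2,2],[3,2],[2,3],[3,3],[2,4],[3,4],[2,5]]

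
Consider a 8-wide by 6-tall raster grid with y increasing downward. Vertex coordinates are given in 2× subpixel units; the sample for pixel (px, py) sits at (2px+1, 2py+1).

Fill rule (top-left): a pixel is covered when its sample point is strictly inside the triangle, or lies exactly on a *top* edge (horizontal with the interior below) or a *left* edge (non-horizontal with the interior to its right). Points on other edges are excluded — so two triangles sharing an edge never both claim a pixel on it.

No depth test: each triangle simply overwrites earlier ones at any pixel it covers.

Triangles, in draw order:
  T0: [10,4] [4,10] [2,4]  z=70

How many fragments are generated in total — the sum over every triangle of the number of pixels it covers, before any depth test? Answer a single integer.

T0:
  2·area = 48
  edge (10, 4)→(4, 10): d=(-6,6) right/bottom  bias=-1
  edge (4, 10)→(2, 4): d=(-2,-6) top-left  bias=+0
  edge (2, 4)→(10, 4): d=(8,0) top-left  bias=+0
    (0,0)@(1, 1): e=[72,0,-24] → ·  [on edge]
    (6,0)@(13, 1): e=[0,72,-24] → ·  [on edge]
    (5,1)@(11, 3): e=[0,56,-8] → ·  [on edge]
    (1,2)@(3, 5): e=[36,4,8] → █
    (2,2)@(5, 5): e=[24,16,8] → █
    (3,2)@(7, 5): e=[12,28,8] → █
    (4,2)@(9, 5): e=[0,40,8] → ·  [on edge]
    (1,3)@(3, 7): e=[24,0,24] → █  [on edge]
    (3,3)@(7, 7): e=[0,24,24] → ·  [on edge]
    (1,4)@(3, 9): e=[12,-4,40] → ·
    (2,4)@(5, 9): e=[0,8,40] → ·  [on edge]
    (1,5)@(3, 11): e=[0,-8,56] → ·  [on edge]
  covered (5 px):
    · · · · · · · ·
    · · · · · · · ·
    · █ █ █ · · · ·
    · █ █ · · · · ·
    · · · · · · · ·
    · · · · · · · ·

Final: 5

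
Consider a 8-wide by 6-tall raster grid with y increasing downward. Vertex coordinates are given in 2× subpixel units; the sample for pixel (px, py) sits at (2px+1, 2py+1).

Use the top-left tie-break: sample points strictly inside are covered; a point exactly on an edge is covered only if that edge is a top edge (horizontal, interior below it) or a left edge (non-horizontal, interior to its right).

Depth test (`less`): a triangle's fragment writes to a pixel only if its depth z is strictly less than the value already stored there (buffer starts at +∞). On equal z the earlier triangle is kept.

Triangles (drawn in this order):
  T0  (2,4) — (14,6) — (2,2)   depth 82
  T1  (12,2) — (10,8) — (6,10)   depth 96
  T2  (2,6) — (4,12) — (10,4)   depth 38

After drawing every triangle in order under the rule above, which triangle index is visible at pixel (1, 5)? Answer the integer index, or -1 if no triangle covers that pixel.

T0:
  2·area = 24  (B↔C swapped to make it positive)
  edge (2, 4)→(2, 2): d=(0,-2) top-left  bias=+0
  edge (2, 2)→(14, 6): d=(12,4) right/bottom  bias=-1
  edge (14, 6)→(2, 4): d=(-12,-2) top-left  bias=+0
    (1,1)@(3, 3): e=[2,8,14] → X
    (2,1)@(5, 3): e=[6,0,18] → .  [on edge]
    (1,2)@(3, 5): e=[2,32,-10] → .
    (4,2)@(9, 5): e=[14,8,2] → X
    (5,2)@(11, 5): e=[18,0,6] → .  [on edge]
    (4,3)@(9, 7): e=[14,32,-22] → .
  covered (2 px):
    . . . . . . . .
    . X . . . . . .
    . . . . X . . .
    . . . . . . . .
    . . . . . . . .
    . . . . . . . .
T1:
  2·area = 20
  edge (12, 2)→(10, 8): d=(-2,6) right/bottom  bias=-1
  edge (10, 8)→(6, 10): d=(-4,2) right/bottom  bias=-1
  edge (6, 10)→(12, 2): d=(6,-8) top-left  bias=+0
    (5,2)@(11, 5): e=[0,10,10] → .  [on edge]
    (4,3)@(9, 7): e=[8,6,6] → X
    (5,3)@(11, 7): e=[-4,2,22] → .
    (3,4)@(7, 9): e=[16,2,2] → X
    (4,4)@(9, 9): e=[4,-2,18] → .
    (3,5)@(7, 11): e=[12,-6,14] → .
    (4,5)@(9, 11): e=[0,-10,30] → .  [on edge]
  covered (2 px):
    . . . . . . . .
    . . . . . . . .
    . . . . . . . .
    . . . . X . . .
    . . . X . . . .
    . . . . . . . .
T2:
  2·area = 52  (B↔C swapped to make it positive)
  edge (2, 6)→(10, 4): d=(8,-2) top-left  bias=+0
  edge (10, 4)→(4, 12): d=(-6,8) right/bottom  bias=-1
  edge (4, 12)→(2, 6): d=(-2,-6) top-left  bias=+0
    (0,1)@(1, 3): e=[-26,78,0] → .  [on edge]
    (3,2)@(7, 5): e=[2,18,32] → X
    (4,2)@(9, 5): e=[6,2,44] → X
    (5,2)@(11, 5): e=[10,-14,56] → .
    (1,3)@(3, 7): e=[10,38,4] → X
    (2,3)@(5, 7): e=[14,22,16] → X
    (4,3)@(9, 7): e=[22,-10,40] → .
    (1,4)@(3, 9): e=[26,26,0] → X  [on edge]
    (3,4)@(7, 9): e=[34,-6,24] → .
    (1,5)@(3, 11): e=[42,14,-4] → .
    (2,5)@(5, 11): e=[46,-2,8] → .
  covered (7 px):
    . . . . . . . .
    . . . . . . . .
    . . . X X . . .
    . X X X . . . .
    . X X . . . . .
    . . . . . . . .

Z-buffer (winner per pixel, '.' = empty):
  . . . . . . . .
  . 0 . . . . . .
  . . . 2 2 . . .
  . 2 2 2 1 . . .
  . 2 2 1 . . . .
  . . . . . . . .

Result: -1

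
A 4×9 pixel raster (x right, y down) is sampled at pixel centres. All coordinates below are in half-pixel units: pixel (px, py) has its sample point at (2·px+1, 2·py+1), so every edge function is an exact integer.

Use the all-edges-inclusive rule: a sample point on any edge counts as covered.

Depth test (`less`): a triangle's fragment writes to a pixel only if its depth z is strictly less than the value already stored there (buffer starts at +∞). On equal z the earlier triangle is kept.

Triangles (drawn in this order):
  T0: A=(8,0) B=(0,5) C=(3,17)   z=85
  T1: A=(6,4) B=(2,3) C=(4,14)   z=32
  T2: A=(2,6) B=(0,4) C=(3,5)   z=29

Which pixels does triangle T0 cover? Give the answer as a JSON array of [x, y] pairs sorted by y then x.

T0:
  2·area = 111  (B↔C swapped to make it positive)
  edge (8, 0)→(3, 17): d=(-5,17) inclusive
  edge (3, 17)→(0, 5): d=(-3,-12) inclusive
  edge (0, 5)→(8, 0): d=(8,-5) inclusive
    (3,0)@(7, 1): e=[12,96,3] → X
    (2,1)@(5, 3): e=[36,66,9] → X
    (0,2)@(1, 5): e=[94,12,5] → X
    (1,2)@(3, 5): e=[60,36,15] → X
    (3,2)@(7, 5): e=[-8,84,35] → .
    (0,3)@(1, 7): e=[84,6,21] → X
    (3,3)@(7, 7): e=[-18,78,51] → .
    (0,4)@(1, 9): e=[74,0,37] → X  [on edge]
    (3,4)@(7, 9): e=[-28,72,67] → .
    (0,5)@(1, 11): e=[64,-6,53] → .
    (1,5)@(3, 11): e=[30,18,63] → X
    (2,5)@(5, 11): e=[-4,42,73] → .
    (1,8)@(3, 17): e=[0,0,111] → X  [on edge]
  covered (16 px):
    . . . X
    . . X X
    X X X .
    X X X .
    X X X .
    . X . .
    . X . .
    . X . .
    . X . .
T1:
  2·area = 42  (B↔C swapped to make it positive)
  edge (6, 4)→(4, 14): d=(-2,10) inclusive
  edge (4, 14)→(2, 3): d=(-2,-11) inclusive
  edge (2, 3)→(6, 4): d=(4,1) inclusive
    (1,2)@(3, 5): e=[28,7,7] → X
    (2,2)@(5, 5): e=[8,29,5] → X
    (3,2)@(7, 5): e=[-12,51,3] → .
    (1,3)@(3, 7): e=[24,3,15] → X
    (3,3)@(7, 7): e=[-16,47,11] → .
    (1,4)@(3, 9): e=[20,-1,23] → .
    (2,4)@(5, 9): e=[0,21,21] → X  [on edge]
    (3,4)@(7, 9): e=[-20,43,19] → .
    (2,5)@(5, 11): e=[-4,17,29] → .
  covered (5 px):
    . . . .
    . . . .
    . X X .
    . X X .
    . . X .
    . . . .
    . . . .
    . . . .
    . . . .
T2:
  2·area = 4
  edge (2, 6)→(0, 4): d=(-2,-2) inclusive
  edge (0, 4)→(3, 5): d=(3,1) inclusive
  edge (3, 5)→(2, 6): d=(-1,1) inclusive
    (3,0)@(7, 1): e=[20,-16,0] → .  [on edge]
    (2,1)@(5, 3): e=[12,-8,0] → .  [on edge]
    (0,2)@(1, 5): e=[0,2,2] → X  [on edge]
    (1,2)@(3, 5): e=[4,0,0] → X  [on edge]
    (2,2)@(5, 5): e=[8,-2,-2] → .
    (0,3)@(1, 7): e=[-4,8,0] → .  [on edge]
    (1,3)@(3, 7): e=[0,6,-2] → .  [on edge]
    (2,4)@(5, 9): e=[0,10,-6] → .  [on edge]
    (3,5)@(7, 11): e=[0,14,-10] → .  [on edge]
  covered (2 px):
    . . . .
    . . . .
    X X . .
    . . . .
    . . . .
    . . . .
    . . . .
    . . . .
    . . . .

Final: [[3,0],[2,1],[3,1],[0,2],[1,2],[2,2],[0,3],[1,3],[2,3],[0,4],[1,4],[2,4],[1,5],[1,6],[1,7],[1,8]]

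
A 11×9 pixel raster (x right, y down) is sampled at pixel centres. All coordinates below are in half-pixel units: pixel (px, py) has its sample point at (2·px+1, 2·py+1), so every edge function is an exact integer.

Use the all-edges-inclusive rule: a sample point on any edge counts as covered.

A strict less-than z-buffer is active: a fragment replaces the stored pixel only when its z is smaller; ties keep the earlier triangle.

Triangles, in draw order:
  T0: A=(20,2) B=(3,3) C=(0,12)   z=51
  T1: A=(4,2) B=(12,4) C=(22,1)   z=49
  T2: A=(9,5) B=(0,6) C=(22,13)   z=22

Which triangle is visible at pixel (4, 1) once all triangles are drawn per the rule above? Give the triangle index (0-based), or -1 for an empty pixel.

T0:
  2·area = 150  (B↔C swapped to make it positive)
  edge (20, 2)→(0, 12): d=(-20,10) inclusive
  edge (0, 12)→(3, 3): d=(3,-9) inclusive
  edge (3, 3)→(20, 2): d=(17,-1) inclusive
    (1,1)@(3, 3): e=[150,0,0] → X  [on edge]
    (2,1)@(5, 3): e=[130,18,2] → X
    (3,1)@(7, 3): e=[110,36,4] → X
    (4,1)@(9, 3): e=[90,54,6] → X
    (5,1)@(11, 3): e=[70,72,8] → X
    (6,1)@(13, 3): e=[50,90,10] → X
    (7,1)@(15, 3): e=[30,108,12] → X
    (8,1)@(17, 3): e=[10,126,14] → X
    (9,1)@(19, 3): e=[-10,144,16] → .
    (1,2)@(3, 5): e=[110,6,34] → X
    (7,2)@(15, 5): e=[-10,114,46] → .
    (8,2)@(17, 5): e=[-30,132,48] → .
    (0,4)@(1, 9): e=[50,0,100] → X  [on edge]
  covered (22 px):
    . . . . . . . . . . .
    . X X X X X X X X . .
    . X X X X X X . . . .
    . X X X X . . . . . .
    X X X . . . . . . . .
    X . . . . . . . . . .
    . . . . . . . . . . .
    . . . . . . . . . . .
    . . . . . . . . . . .
T1:
  2·area = 44  (B↔C swapped to make it positive)
  edge (4, 2)→(22, 1): d=(18,-1) inclusive
  edge (22, 1)→(12, 4): d=(-10,3) inclusive
  edge (12, 4)→(4, 2): d=(-8,-2) inclusive
    (4,1)@(9, 3): e=[23,19,2] → X
    (5,1)@(11, 3): e=[25,13,6] → X
    (6,1)@(13, 3): e=[27,7,10] → X
    (7,1)@(15, 3): e=[29,1,14] → X
    (8,1)@(17, 3): e=[31,-5,18] → .
    (4,2)@(9, 5): e=[59,-1,-14] → .
    (5,2)@(11, 5): e=[61,-7,-10] → .
    (6,2)@(13, 5): e=[63,-13,-6] → .
    (7,2)@(15, 5): e=[65,-19,-2] → .
  covered (4 px):
    . . . . . . . . . . .
    . . . . X X X X . . .
    . . . . . . . . . . .
    . . . . . . . . . . .
    . . . . . . . . . . .
    . . . . . . . . . . .
    . . . . . . . . . . .
    . . . . . . . . . . .
    . . . . . . . . . . .
T2:
  2·area = 85  (B↔C swapped to make it positive)
  edge (9, 5)→(22, 13): d=(13,8) inclusive
  edge (22, 13)→(0, 6): d=(-22,-7) inclusive
  edge (0, 6)→(9, 5): d=(9,-1) inclusive
    (4,2)@(9, 5): e=[0,85,0] → X  [on edge]
    (5,2)@(11, 5): e=[-16,99,2] → .
    (2,3)@(5, 7): e=[58,13,14] → X
    (3,3)@(7, 7): e=[42,27,16] → X
    (5,3)@(11, 7): e=[10,55,20] → X
    (6,3)@(13, 7): e=[-6,69,22] → .
    (2,4)@(5, 9): e=[84,-31,32] → .
    (3,4)@(7, 9): e=[68,-17,34] → .
    (4,4)@(9, 9): e=[52,-3,36] → .
    (5,4)@(11, 9): e=[36,11,38] → X
    (6,4)@(13, 9): e=[20,25,40] → X
    (7,4)@(15, 9): e=[4,39,42] → X
  covered (9 px):
    . . . . . . . . . . .
    . . . . . . . . . . .
    . . . . X . . . . . .
    . . X X X X . . . . .
    . . . . . X X X . . .
    . . . . . . . . X . .
    . . . . . . . . . . .
    . . . . . . . . . . .
    . . . . . . . . . . .

Z-buffer (winner per pixel, '.' = empty):
  . . . . . . . . . . .
  . 0 0 0 1 1 1 1 0 . .
  . 0 0 0 2 0 0 . . . .
  . 0 2 2 2 2 . . . . .
  0 0 0 . . 2 2 2 . . .
  0 . . . . . . . 2 . .
  . . . . . . . . . . .
  . . . . . . . . . . .
  . . . . . . . . . . .

Result: 1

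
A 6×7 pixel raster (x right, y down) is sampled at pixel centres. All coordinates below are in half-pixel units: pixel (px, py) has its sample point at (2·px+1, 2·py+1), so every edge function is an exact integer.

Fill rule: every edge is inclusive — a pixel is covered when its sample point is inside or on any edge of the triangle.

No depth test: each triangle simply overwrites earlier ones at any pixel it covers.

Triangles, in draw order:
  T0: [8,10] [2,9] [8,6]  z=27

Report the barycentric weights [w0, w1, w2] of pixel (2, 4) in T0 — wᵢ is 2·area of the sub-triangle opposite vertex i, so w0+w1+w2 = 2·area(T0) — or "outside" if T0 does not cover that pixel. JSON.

T0:
  2·area = 24
  edge (8, 10)→(2, 9): d=(-6,-1) inclusive
  edge (2, 9)→(8, 6): d=(6,-3) inclusive
  edge (8, 6)→(8, 10): d=(0,4) inclusive
    (3,3)@(7, 7): e=[17,3,4] → X
    (4,3)@(9, 7): e=[19,9,-4] → .
    (1,4)@(3, 9): e=[1,3,20] → X
    (2,4)@(5, 9): e=[3,9,12] → X
    (4,4)@(9, 9): e=[7,21,-4] → .
    (1,5)@(3, 11): e=[-11,15,20] → .
    (2,5)@(5, 11): e=[-9,21,12] → .
    (3,5)@(7, 11): e=[-7,27,4] → .
  covered (4 px):
    . . . . . .
    . . . . . .
    . . . . . .
    . . . X . .
    . X X X . .
    . . . . . .
    . . . . . .

Final: [9,12,3]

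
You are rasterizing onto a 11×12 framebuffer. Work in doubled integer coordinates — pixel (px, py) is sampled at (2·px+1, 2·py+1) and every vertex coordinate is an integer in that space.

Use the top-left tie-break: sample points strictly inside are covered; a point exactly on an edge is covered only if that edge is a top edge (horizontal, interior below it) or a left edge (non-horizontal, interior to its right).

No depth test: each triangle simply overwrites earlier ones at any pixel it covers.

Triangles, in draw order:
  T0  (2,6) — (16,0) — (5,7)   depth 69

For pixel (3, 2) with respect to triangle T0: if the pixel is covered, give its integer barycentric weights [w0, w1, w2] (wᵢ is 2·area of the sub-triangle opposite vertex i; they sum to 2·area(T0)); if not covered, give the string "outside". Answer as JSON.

T0:
  2·area = 32
  edge (2, 6)→(16, 0): d=(14,-6) top-left  bias=+0
  edge (16, 0)→(5, 7): d=(-11,7) right/bottom  bias=-1
  edge (5, 7)→(2, 6): d=(-3,-1) top-left  bias=+0
    (4,1)@(9, 3): e=[0,16,16] → █  [on edge]
    (5,1)@(11, 3): e=[12,2,18] → █
    (6,1)@(13, 3): e=[24,-12,20] → ·
    (2,2)@(5, 5): e=[4,22,6] → █
    (3,2)@(7, 5): e=[16,8,8] → █
    (4,2)@(9, 5): e=[28,-6,10] → ·
    (5,2)@(11, 5): e=[40,-20,12] → ·
    (2,3)@(5, 7): e=[32,0,0] → ·  [on edge]
    (3,3)@(7, 7): e=[44,-14,2] → ·
    (5,4)@(11, 9): e=[96,-64,0] → ·  [on edge]
    (8,5)@(17, 11): e=[160,-128,0] → ·  [on edge]
  covered (4 px):
    · · · · · · · · · · ·
    · · · · █ █ · · · · ·
    · · █ █ · · · · · · ·
    · · · · · · · · · · ·
    · · · · · · · · · · ·
    · · · · · · · · · · ·
    · · · · · · · · · · ·
    · · · · · · · · · · ·
    · · · · · · · · · · ·
    · · · · · · · · · · ·
    · · · · · · · · · · ·
    · · · · · · · · · · ·

Result: [8,8,16]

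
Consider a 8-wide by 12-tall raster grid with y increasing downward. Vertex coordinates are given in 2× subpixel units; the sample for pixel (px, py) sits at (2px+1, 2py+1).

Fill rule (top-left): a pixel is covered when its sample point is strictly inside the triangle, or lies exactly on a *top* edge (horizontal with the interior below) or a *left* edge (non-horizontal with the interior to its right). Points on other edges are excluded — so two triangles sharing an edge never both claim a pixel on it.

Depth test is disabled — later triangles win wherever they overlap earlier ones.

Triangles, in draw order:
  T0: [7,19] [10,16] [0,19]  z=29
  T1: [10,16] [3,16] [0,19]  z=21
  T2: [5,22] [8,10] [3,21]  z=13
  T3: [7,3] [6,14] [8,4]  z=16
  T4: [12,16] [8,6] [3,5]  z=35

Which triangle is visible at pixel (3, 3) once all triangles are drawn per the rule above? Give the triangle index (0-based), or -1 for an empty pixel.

T0:
  2·area = 21  (B↔C swapped to make it positive)
  edge (7, 19)→(0, 19): d=(-7,0) right/bottom  bias=-1
  edge (0, 19)→(10, 16): d=(10,-3) top-left  bias=+0
  edge (10, 16)→(7, 19): d=(-3,3) right/bottom  bias=-1
    (7,5)@(15, 11): e=[56,-35,0] → ·  [on edge]
    (6,6)@(13, 13): e=[42,-21,0] → ·  [on edge]
    (5,7)@(11, 15): e=[28,-7,0] → ·  [on edge]
    (3,8)@(7, 17): e=[14,1,6] → #
    (4,8)@(9, 17): e=[14,7,0] → ·  [on edge]
    (0,9)@(1, 19): e=[0,3,18] → ·  [on edge]
    (1,9)@(3, 19): e=[0,9,12] → ·  [on edge]
    (2,9)@(5, 19): e=[0,15,6] → ·  [on edge]
    (3,9)@(7, 19): e=[0,21,0] → ·  [on edge]
    (4,9)@(9, 19): e=[0,27,-6] → ·  [on edge]
    (5,9)@(11, 19): e=[0,33,-12] → ·  [on edge]
    (6,9)@(13, 19): e=[0,39,-18] → ·  [on edge]
    (7,9)@(15, 19): e=[0,45,-24] → ·  [on edge]
    (2,10)@(5, 21): e=[-14,35,0] → ·  [on edge]
    (1,11)@(3, 23): e=[-28,49,0] → ·  [on edge]
  covered (1 px):
    · · · · · · · ·
    · · · · · · · ·
    · · · · · · · ·
    · · · · · · · ·
    · · · · · · · ·
    · · · · · · · ·
    · · · · · · · ·
    · · · · · · · ·
    · · · # · · · ·
    · · · · · · · ·
    · · · · · · · ·
    · · · · · · · ·
T1:
  2·area = 21  (B↔C swapped to make it positive)
  edge (10, 16)→(0, 19): d=(-10,3) right/bottom  bias=-1
  edge (0, 19)→(3, 16): d=(3,-3) top-left  bias=+0
  edge (3, 16)→(10, 16): d=(7,0) top-left  bias=+0
    (1,8)@(3, 17): e=[11,3,7] → #
    (2,8)@(5, 17): e=[5,9,7] → #
    (3,8)@(7, 17): e=[-1,15,7] → ·
    (1,9)@(3, 19): e=[-9,9,21] → ·
    (2,9)@(5, 19): e=[-15,15,21] → ·
  covered (2 px):
    · · · · · · · ·
    · · · · · · · ·
    · · · · · · · ·
    · · · · · · · ·
    · · · · · · · ·
    · · · · · · · ·
    · · · · · · · ·
    · · · · · · · ·
    · # # · · · · ·
    · · · · · · · ·
    · · · · · · · ·
    · · · · · · · ·
T2:
  2·area = 27  (B↔C swapped to make it positive)
  edge (5, 22)→(3, 21): d=(-2,-1) top-left  bias=+0
  edge (3, 21)→(8, 10): d=(5,-11) top-left  bias=+0
  edge (8, 10)→(5, 22): d=(-3,12) right/bottom  bias=-1
    (3,6)@(7, 13): e=[20,4,3] → #
    (4,6)@(9, 13): e=[22,26,-21] → ·
    (3,7)@(7, 15): e=[16,14,-3] → ·
    (2,8)@(5, 17): e=[10,2,15] → #
    (3,8)@(7, 17): e=[12,24,-9] → ·
    (2,9)@(5, 19): e=[6,12,9] → #
    (3,9)@(7, 19): e=[8,34,-15] → ·
    (1,10)@(3, 21): e=[0,0,27] → #  [on edge]
    (3,10)@(7, 21): e=[4,44,-21] → ·
    (1,11)@(3, 23): e=[-4,10,21] → ·
    (2,11)@(5, 23): e=[-2,32,-3] → ·
    (3,11)@(7, 23): e=[0,54,-27] → ·  [on edge]
  covered (5 px):
    · · · · · · · ·
    · · · · · · · ·
    · · · · · · · ·
    · · · · · · · ·
    · · · · · · · ·
    · · · · · · · ·
    · · · # · · · ·
    · · · · · · · ·
    · · # · · · · ·
    · · # · · · · ·
    · # # · · · · ·
    · · · · · · · ·
T3:
  2·area = 12  (B↔C swapped to make it positive)
  edge (7, 3)→(8, 4): d=(1,1) right/bottom  bias=-1
  edge (8, 4)→(6, 14): d=(-2,10) right/bottom  bias=-1
  edge (6, 14)→(7, 3): d=(1,-11) top-left  bias=+0
    (2,0)@(5, 1): e=[0,36,-24] → ·  [on edge]
    (3,1)@(7, 3): e=[0,12,0] → ·  [on edge]
    (3,2)@(7, 5): e=[2,8,2] → #
    (4,2)@(9, 5): e=[0,-12,24] → ·  [on edge]
    (3,3)@(7, 7): e=[4,4,4] → #
    (4,3)@(9, 7): e=[2,-16,26] → ·
    (5,3)@(11, 7): e=[0,-36,48] → ·  [on edge]
    (3,4)@(7, 9): e=[6,0,6] → ·  [on edge]
    (6,4)@(13, 9): e=[0,-60,72] → ·  [on edge]
    (7,5)@(15, 11): e=[0,-84,96] → ·  [on edge]
    (2,9)@(5, 19): e=[18,0,-6] → ·  [on edge]
  covered (2 px):
    · · · · · · · ·
    · · · · · · · ·
    · · · # · · · ·
    · · · # · · · ·
    · · · · · · · ·
    · · · · · · · ·
    · · · · · · · ·
    · · · · · · · ·
    · · · · · · · ·
    · · · · · · · ·
    · · · · · · · ·
    · · · · · · · ·
T4:
  2·area = 46  (B↔C swapped to make it positive)
  edge (12, 16)→(3, 5): d=(-9,-11) top-left  bias=+0
  edge (3, 5)→(8, 6): d=(5,1) right/bottom  bias=-1
  edge (8, 6)→(12, 16): d=(4,10) right/bottom  bias=-1
    (1,2)@(3, 5): e=[0,0,46] → ·  [on edge]
    (2,3)@(5, 7): e=[4,8,34] → #
    (3,3)@(7, 7): e=[26,6,14] → #
    (4,3)@(9, 7): e=[48,4,-6] → ·
    (6,3)@(13, 7): e=[92,0,-46] → ·  [on edge]
    (2,4)@(5, 9): e=[-14,18,42] → ·
    (3,4)@(7, 9): e=[8,16,22] → #
    (4,4)@(9, 9): e=[30,14,2] → #
    (5,4)@(11, 9): e=[52,12,-18] → ·
    (3,5)@(7, 11): e=[-10,26,30] → ·
    (4,5)@(9, 11): e=[12,24,10] → #
    (5,5)@(11, 11): e=[34,22,-10] → ·
  covered (5 px):
    · · · · · · · ·
    · · · · · · · ·
    · · · · · · · ·
    · · # # · · · ·
    · · · # # · · ·
    · · · · # · · ·
    · · · · · · · ·
    · · · · · · · ·
    · · · · · · · ·
    · · · · · · · ·
    · · · · · · · ·
    · · · · · · · ·

Z-buffer (winner per pixel, '.' = empty):
  . . . . . . . .
  . . . . . . . .
  . . . 3 . . . .
  . . 4 4 . . . .
  . . . 4 4 . . .
  . . . . 4 . . .
  . . . 2 . . . .
  . . . . . . . .
  . 1 2 0 . . . .
  . . 2 . . . . .
  . 2 2 . . . . .
  . . . . . . . .

Answer: 4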